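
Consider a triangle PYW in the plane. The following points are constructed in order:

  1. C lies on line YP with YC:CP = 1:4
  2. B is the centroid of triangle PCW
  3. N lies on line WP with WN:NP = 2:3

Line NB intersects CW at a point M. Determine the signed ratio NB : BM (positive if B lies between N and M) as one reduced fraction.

NB:BM = 1/5

Assign P = (0, 0), Y = (1, 0), W = (0, 1) — the answer is frame-independent, so this choice is without loss of generality.
1. C lies on line YP with YC:CP = 1:4 ⇒ C = (4/5, 0)
2. B is the centroid of triangle PCW ⇒ B = (4/15, 1/3)
3. N lies on line WP with WN:NP = 2:3 ⇒ N = (0, 3/5)
line NB meets CW at M = (8/5, -1)
B = N + t·(M−N) with t = 1/6, so NB:BM = 1/6:5/6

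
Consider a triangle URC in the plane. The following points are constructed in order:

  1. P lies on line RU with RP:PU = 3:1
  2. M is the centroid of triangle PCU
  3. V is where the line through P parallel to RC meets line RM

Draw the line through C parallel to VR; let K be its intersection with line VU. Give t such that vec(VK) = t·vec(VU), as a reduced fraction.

Choose coordinates U = (0, 0), R = (1, 0), C = (0, 1).
1. P lies on line RU with RP:PU = 3:1 ⇒ P = (1/4, 0)
2. M is the centroid of triangle PCU ⇒ M = (1/12, 1/3)
3. V is where the line through P parallel to RC meets line RM ⇒ V = (-5/28, 3/7)
through C parallel to VR: direction (33/28, -3/7); meets VU at K = (-55/112, 33/28)
K = V + t·(U−V) with t = -7/4

t = -7/4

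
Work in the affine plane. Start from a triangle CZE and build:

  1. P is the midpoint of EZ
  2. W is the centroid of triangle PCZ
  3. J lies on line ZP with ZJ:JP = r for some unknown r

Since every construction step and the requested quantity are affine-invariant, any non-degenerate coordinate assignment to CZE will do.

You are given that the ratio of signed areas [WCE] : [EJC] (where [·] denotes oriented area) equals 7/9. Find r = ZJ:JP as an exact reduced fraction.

r = 5/2

Assign C = (0, 0), Z = (1, 0), E = (0, 1) — the answer is frame-independent, so this choice is without loss of generality.
1. P is the midpoint of EZ ⇒ P = (1/2, 1/2)
2. W is the centroid of triangle PCZ ⇒ W = (1/2, 1/6)
3. With ZJ:JP = r, write λ = r/(r+1) so J = Z + λ·(P−Z); J is affine-linear in λ
Every point depending on J is an affine combination of J and λ-independent points, so each such coordinate is linear in λ; the λ² term in each signed area is a multiple of (P−Z)×(P−Z) = 0, so 2·[WCE] and 2·[EJC] are each linear in λ. Evaluating at λ=0 and λ=1:
  2·[WCE] = -1/2,   2·[EJC] = 1/2·λ − 1
So [WCE]:[EJC] = (-1/2) / (1/2·λ − 1). Setting this equal to 7/9:
  -1/2 = 7/9·(1/2·λ − 1)  ⇒  λ = 5/7
Then r = λ/(1−λ) = (5/7)/(2/7) = 5/2. Check: with r = 5/2, J = (9/14, 5/14) and [WCE]:[EJC] = 7/9 as required.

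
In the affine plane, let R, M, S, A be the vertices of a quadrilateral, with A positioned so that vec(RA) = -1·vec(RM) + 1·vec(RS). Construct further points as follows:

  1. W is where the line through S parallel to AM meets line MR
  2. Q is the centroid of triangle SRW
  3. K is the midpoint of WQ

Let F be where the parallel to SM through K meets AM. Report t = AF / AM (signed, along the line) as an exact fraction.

Set R = (0, 0), M = (1, 0), S = (0, 1), A = (-1, 1); any affine frame gives the same invariant.
1. W is where the line through S parallel to AM meets line MR ⇒ W = (2, 0)
2. Q is the centroid of triangle SRW ⇒ Q = (2/3, 1/3)
3. K is the midpoint of WQ ⇒ K = (4/3, 1/6)
through K parallel to SM: direction (1, -1); meets AM at F = (2, -1/2)
F = A + t·(M−A) with t = 3/2

t = 3/2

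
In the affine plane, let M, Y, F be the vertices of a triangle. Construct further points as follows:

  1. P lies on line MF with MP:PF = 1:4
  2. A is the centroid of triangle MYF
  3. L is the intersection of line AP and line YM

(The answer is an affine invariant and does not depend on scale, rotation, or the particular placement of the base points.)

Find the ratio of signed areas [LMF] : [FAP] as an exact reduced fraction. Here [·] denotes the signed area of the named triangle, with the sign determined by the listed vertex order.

Choose coordinates M = (0, 0), Y = (1, 0), F = (0, 1).
1. P lies on line MF with MP:PF = 1:4 ⇒ P = (0, 1/5)
2. A is the centroid of triangle MYF ⇒ A = (1/3, 1/3)
3. L is the intersection of line AP and line YM ⇒ L = (-1/2, 0)
2·[LMF] = 1/2, 2·[FAP] = -4/15
[LMF]:[FAP] = 1/2:-4/15 = -15/8

[LMF]:[FAP] = -15/8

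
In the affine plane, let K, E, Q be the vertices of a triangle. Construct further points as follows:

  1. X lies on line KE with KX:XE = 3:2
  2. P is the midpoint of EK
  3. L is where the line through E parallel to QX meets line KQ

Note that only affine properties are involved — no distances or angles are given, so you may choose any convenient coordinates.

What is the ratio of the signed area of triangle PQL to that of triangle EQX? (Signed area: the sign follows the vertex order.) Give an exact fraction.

[PQL]:[EQX] = -5/6

Assign K = (0, 0), E = (1, 0), Q = (0, 1) — the answer is frame-independent, so this choice is without loss of generality.
1. X lies on line KE with KX:XE = 3:2 ⇒ X = (3/5, 0)
2. P is the midpoint of EK ⇒ P = (1/2, 0)
3. L is where the line through E parallel to QX meets line KQ ⇒ L = (0, 5/3)
2·[PQL] = -1/3, 2·[EQX] = 2/5
[PQL]:[EQX] = -1/3:2/5 = -5/6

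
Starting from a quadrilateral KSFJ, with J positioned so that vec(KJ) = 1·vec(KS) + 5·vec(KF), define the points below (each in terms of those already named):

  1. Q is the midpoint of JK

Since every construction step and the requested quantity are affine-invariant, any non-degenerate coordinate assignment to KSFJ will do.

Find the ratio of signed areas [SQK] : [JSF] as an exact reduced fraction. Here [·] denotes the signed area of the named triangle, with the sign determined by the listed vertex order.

[SQK]:[JSF] = -1/2

Work in coordinates with K = (0, 0), S = (1, 0), F = (0, 1), J = (1, 5).
1. Q is the midpoint of JK ⇒ Q = (1/2, 5/2)
2·[SQK] = 5/2, 2·[JSF] = -5
[SQK]:[JSF] = 5/2:-5 = -1/2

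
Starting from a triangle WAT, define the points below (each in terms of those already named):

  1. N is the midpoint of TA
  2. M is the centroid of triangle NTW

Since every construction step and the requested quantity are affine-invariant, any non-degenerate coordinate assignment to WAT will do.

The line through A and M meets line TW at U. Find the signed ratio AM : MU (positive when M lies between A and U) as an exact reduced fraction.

Work in coordinates with W = (0, 0), A = (1, 0), T = (0, 1).
1. N is the midpoint of TA ⇒ N = (1/2, 1/2)
2. M is the centroid of triangle NTW ⇒ M = (1/6, 1/2)
line AM meets TW at U = (0, 3/5)
M = A + t·(U−A) with t = 5/6, so AM:MU = 5/6:1/6

AM:MU = 5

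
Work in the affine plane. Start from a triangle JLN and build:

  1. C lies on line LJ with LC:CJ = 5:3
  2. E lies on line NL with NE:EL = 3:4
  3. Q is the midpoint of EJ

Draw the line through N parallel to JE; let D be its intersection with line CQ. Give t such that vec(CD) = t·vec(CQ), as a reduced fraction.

Set J = (0, 0), L = (1, 0), N = (0, 1); any affine frame gives the same invariant.
1. C lies on line LJ with LC:CJ = 5:3 ⇒ C = (3/8, 0)
2. E lies on line NL with NE:EL = 3:4 ⇒ E = (3/7, 4/7)
3. Q is the midpoint of EJ ⇒ Q = (3/14, 2/7)
through N parallel to JE: direction (3/7, 4/7); meets CQ at D = (-3/28, 6/7)
D = C + t·(Q−C) with t = 3

t = 3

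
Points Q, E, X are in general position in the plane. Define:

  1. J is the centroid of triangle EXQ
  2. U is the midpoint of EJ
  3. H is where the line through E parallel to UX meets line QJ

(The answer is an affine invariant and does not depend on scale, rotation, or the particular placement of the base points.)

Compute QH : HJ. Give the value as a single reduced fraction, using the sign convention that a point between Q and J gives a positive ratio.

QH:HJ = -5/2

Set Q = (0, 0), E = (1, 0), X = (0, 1); any affine frame gives the same invariant.
1. J is the centroid of triangle EXQ ⇒ J = (1/3, 1/3)
2. U is the midpoint of EJ ⇒ U = (2/3, 1/6)
3. H is where the line through E parallel to UX meets line QJ ⇒ H = (5/9, 5/9)
H = Q + t·(J−Q) with t = 5/3, so QH:HJ = t:(1−t) = 5/3:-2/3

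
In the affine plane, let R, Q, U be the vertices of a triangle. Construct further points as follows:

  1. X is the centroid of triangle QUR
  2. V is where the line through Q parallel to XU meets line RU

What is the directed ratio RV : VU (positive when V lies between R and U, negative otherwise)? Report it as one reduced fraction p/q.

Set R = (0, 0), Q = (1, 0), U = (0, 1); any affine frame gives the same invariant.
1. X is the centroid of triangle QUR ⇒ X = (1/3, 1/3)
2. V is where the line through Q parallel to XU meets line RU ⇒ V = (0, 2)
V = R + t·(U−R) with t = 2, so RV:VU = t:(1−t) = 2:-1

RV:VU = -2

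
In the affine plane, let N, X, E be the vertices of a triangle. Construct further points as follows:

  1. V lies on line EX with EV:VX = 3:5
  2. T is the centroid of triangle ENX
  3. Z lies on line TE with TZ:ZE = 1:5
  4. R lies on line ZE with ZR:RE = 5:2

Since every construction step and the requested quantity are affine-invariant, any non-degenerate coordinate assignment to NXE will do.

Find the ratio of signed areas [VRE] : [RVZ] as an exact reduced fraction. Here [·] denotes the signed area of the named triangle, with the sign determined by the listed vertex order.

[VRE]:[RVZ] = 2/5

Assign N = (0, 0), X = (1, 0), E = (0, 1) — the answer is frame-independent, so this choice is without loss of generality.
1. V lies on line EX with EV:VX = 3:5 ⇒ V = (3/8, 5/8)
2. T is the centroid of triangle ENX ⇒ T = (1/3, 1/3)
3. Z lies on line TE with TZ:ZE = 1:5 ⇒ Z = (5/18, 4/9)
4. R lies on line ZE with ZR:RE = 5:2 ⇒ R = (5/63, 53/63)
2·[VRE] = -5/168, 2·[RVZ] = -25/336
[VRE]:[RVZ] = -5/168:-25/336 = 2/5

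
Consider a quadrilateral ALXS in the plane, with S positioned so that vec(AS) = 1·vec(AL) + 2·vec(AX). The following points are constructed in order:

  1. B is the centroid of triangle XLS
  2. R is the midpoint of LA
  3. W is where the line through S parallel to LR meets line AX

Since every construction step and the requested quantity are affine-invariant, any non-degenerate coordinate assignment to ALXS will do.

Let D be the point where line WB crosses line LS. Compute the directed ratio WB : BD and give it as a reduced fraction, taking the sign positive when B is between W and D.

Set A = (0, 0), L = (1, 0), X = (0, 1), S = (1, 2); any affine frame gives the same invariant.
1. B is the centroid of triangle XLS ⇒ B = (2/3, 1)
2. R is the midpoint of LA ⇒ R = (1/2, 0)
3. W is where the line through S parallel to LR meets line AX ⇒ W = (0, 2)
line WB meets LS at D = (1, 1/2)
B = W + t·(D−W) with t = 2/3, so WB:BD = 2/3:1/3

WB:BD = 2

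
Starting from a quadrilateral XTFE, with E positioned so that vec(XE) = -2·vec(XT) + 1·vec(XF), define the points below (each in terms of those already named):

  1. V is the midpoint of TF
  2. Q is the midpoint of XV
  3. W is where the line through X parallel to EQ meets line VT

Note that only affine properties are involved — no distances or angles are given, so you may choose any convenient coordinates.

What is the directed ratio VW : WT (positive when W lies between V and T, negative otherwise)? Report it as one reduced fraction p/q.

Assign X = (0, 0), T = (1, 0), F = (0, 1), E = (-2, 1) — the answer is frame-independent, so this choice is without loss of generality.
1. V is the midpoint of TF ⇒ V = (1/2, 1/2)
2. Q is the midpoint of XV ⇒ Q = (1/4, 1/4)
3. W is where the line through X parallel to EQ meets line VT ⇒ W = (3/2, -1/2)
W = V + t·(T−V) with t = 2, so VW:WT = t:(1−t) = 2:-1

VW:WT = -2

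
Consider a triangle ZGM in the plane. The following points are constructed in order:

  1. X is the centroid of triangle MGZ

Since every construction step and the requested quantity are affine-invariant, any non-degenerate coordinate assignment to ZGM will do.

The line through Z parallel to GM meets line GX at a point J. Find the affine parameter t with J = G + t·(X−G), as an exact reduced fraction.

t = 3

Work in coordinates with Z = (0, 0), G = (1, 0), M = (0, 1).
1. X is the centroid of triangle MGZ ⇒ X = (1/3, 1/3)
through Z parallel to GM: direction (-1, 1); meets GX at J = (-1, 1)
J = G + t·(X−G) with t = 3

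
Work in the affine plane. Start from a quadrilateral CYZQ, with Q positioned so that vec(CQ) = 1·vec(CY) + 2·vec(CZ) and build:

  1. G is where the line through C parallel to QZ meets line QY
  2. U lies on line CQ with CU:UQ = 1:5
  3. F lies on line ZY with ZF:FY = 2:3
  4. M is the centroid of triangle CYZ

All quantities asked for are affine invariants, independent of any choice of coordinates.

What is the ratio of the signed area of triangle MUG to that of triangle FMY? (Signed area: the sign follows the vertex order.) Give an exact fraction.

[MUG]:[FMY] = -5/9

Work in coordinates with C = (0, 0), Y = (1, 0), Z = (0, 1), Q = (1, 2).
1. G is where the line through C parallel to QZ meets line QY ⇒ G = (1, 1)
2. U lies on line CQ with CU:UQ = 1:5 ⇒ U = (1/6, 1/3)
3. F lies on line ZY with ZF:FY = 2:3 ⇒ F = (2/5, 3/5)
4. M is the centroid of triangle CYZ ⇒ M = (1/3, 1/3)
2·[MUG] = -1/9, 2·[FMY] = 1/5
[MUG]:[FMY] = -1/9:1/5 = -5/9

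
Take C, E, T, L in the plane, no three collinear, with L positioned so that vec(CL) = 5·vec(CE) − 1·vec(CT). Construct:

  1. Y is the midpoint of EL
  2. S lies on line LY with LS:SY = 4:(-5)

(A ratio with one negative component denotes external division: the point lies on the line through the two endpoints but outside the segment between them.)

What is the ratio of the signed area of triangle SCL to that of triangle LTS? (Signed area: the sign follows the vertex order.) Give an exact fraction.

Set C = (0, 0), E = (1, 0), T = (0, 1), L = (5, -1); any affine frame gives the same invariant.
1. Y is the midpoint of EL ⇒ Y = (3, -1/2)
2. S lies on line LY with LS:SY = 4:(-5) ⇒ S = (13, -3)
2·[SCL] = -2, 2·[LTS] = -6
[SCL]:[LTS] = -2:-6 = 1/3

[SCL]:[LTS] = 1/3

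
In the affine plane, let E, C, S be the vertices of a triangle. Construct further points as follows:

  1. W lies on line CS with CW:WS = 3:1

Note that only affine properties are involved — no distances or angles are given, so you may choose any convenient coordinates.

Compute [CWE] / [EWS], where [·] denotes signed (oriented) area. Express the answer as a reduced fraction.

[CWE]:[EWS] = 3

Set E = (0, 0), C = (1, 0), S = (0, 1); any affine frame gives the same invariant.
1. W lies on line CS with CW:WS = 3:1 ⇒ W = (1/4, 3/4)
2·[CWE] = 3/4, 2·[EWS] = 1/4
[CWE]:[EWS] = 3/4:1/4 = 3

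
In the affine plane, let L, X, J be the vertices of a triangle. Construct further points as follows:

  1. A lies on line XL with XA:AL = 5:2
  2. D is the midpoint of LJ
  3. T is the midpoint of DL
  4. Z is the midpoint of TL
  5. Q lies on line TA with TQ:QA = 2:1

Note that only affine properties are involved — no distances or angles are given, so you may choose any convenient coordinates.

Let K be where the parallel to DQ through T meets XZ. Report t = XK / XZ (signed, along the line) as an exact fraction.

t = 31/33

Work in coordinates with L = (0, 0), X = (1, 0), J = (0, 1).
1. A lies on line XL with XA:AL = 5:2 ⇒ A = (2/7, 0)
2. D is the midpoint of LJ ⇒ D = (0, 1/2)
3. T is the midpoint of DL ⇒ T = (0, 1/4)
4. Z is the midpoint of TL ⇒ Z = (0, 1/8)
5. Q lies on line TA with TQ:QA = 2:1 ⇒ Q = (4/21, 1/12)
through T parallel to DQ: direction (4/21, -5/12); meets XZ at K = (2/33, 31/264)
K = X + t·(Z−X) with t = 31/33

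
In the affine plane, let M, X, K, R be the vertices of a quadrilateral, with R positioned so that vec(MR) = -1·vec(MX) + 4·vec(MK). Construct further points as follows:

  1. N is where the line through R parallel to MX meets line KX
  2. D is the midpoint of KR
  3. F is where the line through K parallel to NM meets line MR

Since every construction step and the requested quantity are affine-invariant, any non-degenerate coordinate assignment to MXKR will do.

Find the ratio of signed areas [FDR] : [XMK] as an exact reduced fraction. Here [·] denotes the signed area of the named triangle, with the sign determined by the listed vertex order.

Work in coordinates with M = (0, 0), X = (1, 0), K = (0, 1), R = (-1, 4).
1. N is where the line through R parallel to MX meets line KX ⇒ N = (-3, 4)
2. D is the midpoint of KR ⇒ D = (-1/2, 5/2)
3. F is where the line through K parallel to NM meets line MR ⇒ F = (-3/8, 3/2)
2·[FDR] = 5/16, 2·[XMK] = -1
[FDR]:[XMK] = 5/16:-1 = -5/16

[FDR]:[XMK] = -5/16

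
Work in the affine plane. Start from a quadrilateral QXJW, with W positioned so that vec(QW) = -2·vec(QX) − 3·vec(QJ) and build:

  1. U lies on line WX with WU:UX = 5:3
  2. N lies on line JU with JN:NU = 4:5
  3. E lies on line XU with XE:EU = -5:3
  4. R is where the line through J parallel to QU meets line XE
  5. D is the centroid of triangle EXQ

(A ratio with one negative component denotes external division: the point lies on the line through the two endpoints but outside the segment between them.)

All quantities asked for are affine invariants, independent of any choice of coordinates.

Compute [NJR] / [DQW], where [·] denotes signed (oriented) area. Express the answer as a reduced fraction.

[NJR]:[DQW] = 16/153

Choose coordinates Q = (0, 0), X = (1, 0), J = (0, 1), W = (-2, -3).
1. U lies on line WX with WU:UX = 5:3 ⇒ U = (-1/8, -9/8)
2. N lies on line JU with JN:NU = 4:5 ⇒ N = (-1/18, 1/18)
3. E lies on line XU with XE:EU = -5:3 ⇒ E = (-29/16, -45/16)
4. R is where the line through J parallel to QU meets line XE ⇒ R = (-1/4, -5/4)
5. D is the centroid of triangle EXQ ⇒ D = (-13/48, -15/16)
2·[NJR] = 1/9, 2·[DQW] = 17/16
[NJR]:[DQW] = 1/9:17/16 = 16/153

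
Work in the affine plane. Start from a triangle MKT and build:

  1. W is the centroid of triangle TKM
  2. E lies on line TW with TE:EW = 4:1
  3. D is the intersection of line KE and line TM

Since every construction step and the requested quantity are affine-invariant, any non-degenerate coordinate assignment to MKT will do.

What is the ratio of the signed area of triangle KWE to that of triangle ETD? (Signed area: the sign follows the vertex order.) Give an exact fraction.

Assign M = (0, 0), K = (1, 0), T = (0, 1) — the answer is frame-independent, so this choice is without loss of generality.
1. W is the centroid of triangle TKM ⇒ W = (1/3, 1/3)
2. E lies on line TW with TE:EW = 4:1 ⇒ E = (4/15, 7/15)
3. D is the intersection of line KE and line TM ⇒ D = (0, 7/11)
2·[KWE] = -1/15, 2·[ETD] = 16/165
[KWE]:[ETD] = -1/15:16/165 = -11/16

[KWE]:[ETD] = -11/16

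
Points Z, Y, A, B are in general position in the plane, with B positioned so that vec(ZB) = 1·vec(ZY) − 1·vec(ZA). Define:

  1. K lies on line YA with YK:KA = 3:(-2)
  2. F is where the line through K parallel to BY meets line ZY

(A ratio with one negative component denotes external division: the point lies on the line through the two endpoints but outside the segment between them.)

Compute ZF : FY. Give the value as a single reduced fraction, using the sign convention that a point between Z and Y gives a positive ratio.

Choose coordinates Z = (0, 0), Y = (1, 0), A = (0, 1), B = (1, -1).
1. K lies on line YA with YK:KA = 3:(-2) ⇒ K = (-2, 3)
2. F is where the line through K parallel to BY meets line ZY ⇒ F = (-2, 0)
F = Z + t·(Y−Z) with t = -2, so ZF:FY = t:(1−t) = -2:3

ZF:FY = -2/3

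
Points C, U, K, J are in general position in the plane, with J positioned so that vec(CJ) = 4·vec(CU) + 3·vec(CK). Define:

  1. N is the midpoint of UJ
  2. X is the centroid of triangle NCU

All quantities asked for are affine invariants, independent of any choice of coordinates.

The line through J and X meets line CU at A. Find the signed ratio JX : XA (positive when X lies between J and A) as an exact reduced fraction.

JX:XA = 5

Set C = (0, 0), U = (1, 0), K = (0, 1), J = (4, 3); any affine frame gives the same invariant.
1. N is the midpoint of UJ ⇒ N = (5/2, 3/2)
2. X is the centroid of triangle NCU ⇒ X = (7/6, 1/2)
line JX meets CU at A = (3/5, 0)
X = J + t·(A−J) with t = 5/6, so JX:XA = 5/6:1/6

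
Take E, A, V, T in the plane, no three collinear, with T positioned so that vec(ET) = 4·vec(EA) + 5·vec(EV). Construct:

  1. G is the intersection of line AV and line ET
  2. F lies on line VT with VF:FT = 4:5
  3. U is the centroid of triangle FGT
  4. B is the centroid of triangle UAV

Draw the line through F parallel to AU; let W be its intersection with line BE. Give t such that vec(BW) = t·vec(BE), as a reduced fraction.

t = -112/363

Work in coordinates with E = (0, 0), A = (1, 0), V = (0, 1), T = (4, 5).
1. G is the intersection of line AV and line ET ⇒ G = (4/9, 5/9)
2. F lies on line VT with VF:FT = 4:5 ⇒ F = (16/9, 25/9)
3. U is the centroid of triangle FGT ⇒ U = (56/27, 25/9)
4. B is the centroid of triangle UAV ⇒ B = (83/81, 34/27)
through F parallel to AU: direction (29/27, 25/9); meets BE at W = (39425/29403, 16150/9801)
W = B + t·(E−B) with t = -112/363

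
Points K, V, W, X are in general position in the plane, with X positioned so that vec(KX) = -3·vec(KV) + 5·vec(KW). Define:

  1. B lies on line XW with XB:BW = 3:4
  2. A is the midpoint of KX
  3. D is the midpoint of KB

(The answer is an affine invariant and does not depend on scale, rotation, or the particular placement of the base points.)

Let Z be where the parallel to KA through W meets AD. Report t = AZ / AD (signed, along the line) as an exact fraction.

t = 14/3

Set K = (0, 0), V = (1, 0), W = (0, 1), X = (-3, 5); any affine frame gives the same invariant.
1. B lies on line XW with XB:BW = 3:4 ⇒ B = (-12/7, 23/7)
2. A is the midpoint of KX ⇒ A = (-3/2, 5/2)
3. D is the midpoint of KB ⇒ D = (-6/7, 23/14)
through W parallel to KA: direction (-3/2, 5/2); meets AD at Z = (3/2, -3/2)
Z = A + t·(D−A) with t = 14/3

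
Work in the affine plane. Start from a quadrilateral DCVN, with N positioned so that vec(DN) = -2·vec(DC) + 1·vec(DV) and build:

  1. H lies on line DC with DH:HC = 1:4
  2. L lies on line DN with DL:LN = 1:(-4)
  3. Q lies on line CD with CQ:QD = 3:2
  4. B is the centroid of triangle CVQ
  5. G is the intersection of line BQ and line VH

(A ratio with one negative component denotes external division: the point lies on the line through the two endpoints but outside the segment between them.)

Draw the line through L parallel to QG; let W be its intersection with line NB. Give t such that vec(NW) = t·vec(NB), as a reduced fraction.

Set D = (0, 0), C = (1, 0), V = (0, 1), N = (-2, 1); any affine frame gives the same invariant.
1. H lies on line DC with DH:HC = 1:4 ⇒ H = (1/5, 0)
2. L lies on line DN with DL:LN = 1:(-4) ⇒ L = (2/3, -1/3)
3. Q lies on line CD with CQ:QD = 3:2 ⇒ Q = (2/5, 0)
4. B is the centroid of triangle CVQ ⇒ B = (7/15, 1/3)
5. G is the intersection of line BQ and line VH ⇒ G = (3/10, -1/2)
through L parallel to QG: direction (-1/10, -1/2); meets NB at W = (458/585, 29/117)
W = N + t·(B−N) with t = 44/39

t = 44/39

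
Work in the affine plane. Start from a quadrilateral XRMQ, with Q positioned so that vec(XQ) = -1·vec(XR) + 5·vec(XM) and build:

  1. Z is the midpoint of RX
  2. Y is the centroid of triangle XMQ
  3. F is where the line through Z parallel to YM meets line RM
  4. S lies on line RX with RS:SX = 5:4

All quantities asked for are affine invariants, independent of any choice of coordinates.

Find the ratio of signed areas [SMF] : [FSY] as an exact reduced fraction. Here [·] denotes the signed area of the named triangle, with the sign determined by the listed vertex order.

[SMF]:[FSY] = 5/7

Choose coordinates X = (0, 0), R = (1, 0), M = (0, 1), Q = (-1, 5).
1. Z is the midpoint of RX ⇒ Z = (1/2, 0)
2. Y is the centroid of triangle XMQ ⇒ Y = (-1/3, 2)
3. F is where the line through Z parallel to YM meets line RM ⇒ F = (1/4, 3/4)
4. S lies on line RX with RS:SX = 5:4 ⇒ S = (4/9, 0)
2·[SMF] = -5/36, 2·[FSY] = -7/36
[SMF]:[FSY] = -5/36:-7/36 = 5/7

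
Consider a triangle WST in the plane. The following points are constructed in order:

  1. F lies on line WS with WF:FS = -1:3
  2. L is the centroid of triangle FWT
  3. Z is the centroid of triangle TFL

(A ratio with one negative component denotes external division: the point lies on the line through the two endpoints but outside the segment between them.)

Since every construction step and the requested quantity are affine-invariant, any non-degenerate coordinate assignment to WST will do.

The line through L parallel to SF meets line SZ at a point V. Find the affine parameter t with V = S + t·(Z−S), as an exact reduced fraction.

Work in coordinates with W = (0, 0), S = (1, 0), T = (0, 1).
1. F lies on line WS with WF:FS = -1:3 ⇒ F = (-1/2, 0)
2. L is the centroid of triangle FWT ⇒ L = (-1/6, 1/3)
3. Z is the centroid of triangle TFL ⇒ Z = (-2/9, 4/9)
through L parallel to SF: direction (-3/2, 0); meets SZ at V = (1/12, 1/3)
V = S + t·(Z−S) with t = 3/4

t = 3/4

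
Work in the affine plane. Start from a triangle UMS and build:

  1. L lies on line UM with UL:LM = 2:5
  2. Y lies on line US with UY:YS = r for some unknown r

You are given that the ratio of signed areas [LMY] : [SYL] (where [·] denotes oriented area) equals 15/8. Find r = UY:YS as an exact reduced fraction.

r = 3/4

Set U = (0, 0), M = (1, 0), S = (0, 1); any affine frame gives the same invariant.
1. L lies on line UM with UL:LM = 2:5 ⇒ L = (2/7, 0)
2. With UY:YS = r, write λ = r/(r+1) so Y = U + λ·(S−U); Y is affine-linear in λ
Every point depending on Y is an affine combination of Y and λ-independent points, so each such coordinate is linear in λ; the λ² term in each signed area is a multiple of (S−U)×(S−U) = 0, so 2·[LMY] and 2·[SYL] are each linear in λ. Evaluating at λ=0 and λ=1:
  2·[LMY] = 5/7·λ,   2·[SYL] = -2/7·λ + 2/7
So [LMY]:[SYL] = (5/7·λ) / (-2/7·λ + 2/7). Setting this equal to 15/8:
  5/7·λ = 15/8·(-2/7·λ + 2/7)  ⇒  λ = 3/7
Then r = λ/(1−λ) = (3/7)/(4/7) = 3/4. Check: with r = 3/4, Y = (0, 3/7) and [LMY]:[SYL] = 15/8 as required.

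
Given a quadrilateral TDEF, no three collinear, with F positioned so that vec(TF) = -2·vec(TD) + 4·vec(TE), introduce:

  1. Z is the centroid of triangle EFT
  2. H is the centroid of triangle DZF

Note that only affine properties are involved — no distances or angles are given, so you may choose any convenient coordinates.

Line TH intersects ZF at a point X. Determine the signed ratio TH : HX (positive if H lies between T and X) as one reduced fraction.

Set T = (0, 0), D = (1, 0), E = (0, 1), F = (-2, 4); any affine frame gives the same invariant.
1. Z is the centroid of triangle EFT ⇒ Z = (-2/3, 5/3)
2. H is the centroid of triangle DZF ⇒ H = (-5/9, 17/9)
line TH meets ZF at X = (-10/33, 34/33)
H = T + t·(X−T) with t = 11/6, so TH:HX = 11/6:-5/6

TH:HX = -11/5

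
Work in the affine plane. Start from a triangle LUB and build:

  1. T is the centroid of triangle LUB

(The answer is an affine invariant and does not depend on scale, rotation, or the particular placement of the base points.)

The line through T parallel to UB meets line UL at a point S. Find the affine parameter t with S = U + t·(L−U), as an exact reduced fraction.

Work in coordinates with L = (0, 0), U = (1, 0), B = (0, 1).
1. T is the centroid of triangle LUB ⇒ T = (1/3, 1/3)
through T parallel to UB: direction (-1, 1); meets UL at S = (2/3, 0)
S = U + t·(L−U) with t = 1/3

t = 1/3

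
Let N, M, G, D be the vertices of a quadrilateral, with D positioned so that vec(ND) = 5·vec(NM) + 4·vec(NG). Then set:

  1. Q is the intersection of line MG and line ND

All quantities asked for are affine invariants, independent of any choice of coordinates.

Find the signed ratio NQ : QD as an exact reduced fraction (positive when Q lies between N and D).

NQ:QD = 1/8

Work in coordinates with N = (0, 0), M = (1, 0), G = (0, 1), D = (5, 4).
1. Q is the intersection of line MG and line ND ⇒ Q = (5/9, 4/9)
Q = N + t·(D−N) with t = 1/9, so NQ:QD = t:(1−t) = 1/9:8/9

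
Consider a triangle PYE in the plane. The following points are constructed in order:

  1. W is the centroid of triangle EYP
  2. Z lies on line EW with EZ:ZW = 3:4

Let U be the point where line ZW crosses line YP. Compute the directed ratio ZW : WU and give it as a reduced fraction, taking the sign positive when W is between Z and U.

ZW:WU = 8/7

Work in coordinates with P = (0, 0), Y = (1, 0), E = (0, 1).
1. W is the centroid of triangle EYP ⇒ W = (1/3, 1/3)
2. Z lies on line EW with EZ:ZW = 3:4 ⇒ Z = (1/7, 5/7)
line ZW meets YP at U = (1/2, 0)
W = Z + t·(U−Z) with t = 8/15, so ZW:WU = 8/15:7/15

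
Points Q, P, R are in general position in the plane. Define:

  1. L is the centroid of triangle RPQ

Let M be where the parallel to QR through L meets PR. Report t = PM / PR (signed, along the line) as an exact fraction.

Work in coordinates with Q = (0, 0), P = (1, 0), R = (0, 1).
1. L is the centroid of triangle RPQ ⇒ L = (1/3, 1/3)
through L parallel to QR: direction (0, 1); meets PR at M = (1/3, 2/3)
M = P + t·(R−P) with t = 2/3

t = 2/3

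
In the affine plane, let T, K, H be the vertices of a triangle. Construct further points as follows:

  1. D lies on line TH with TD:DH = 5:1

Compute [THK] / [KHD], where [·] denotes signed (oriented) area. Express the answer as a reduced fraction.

[THK]:[KHD] = -6

Choose coordinates T = (0, 0), K = (1, 0), H = (0, 1).
1. D lies on line TH with TD:DH = 5:1 ⇒ D = (0, 5/6)
2·[THK] = -1, 2·[KHD] = 1/6
[THK]:[KHD] = -1:1/6 = -6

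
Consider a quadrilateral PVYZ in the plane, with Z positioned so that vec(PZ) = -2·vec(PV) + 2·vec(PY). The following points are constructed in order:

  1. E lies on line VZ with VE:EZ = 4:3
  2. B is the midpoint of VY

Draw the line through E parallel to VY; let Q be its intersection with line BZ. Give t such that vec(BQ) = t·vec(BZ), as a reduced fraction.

t = 4/7

Choose coordinates P = (0, 0), V = (1, 0), Y = (0, 1), Z = (-2, 2).
1. E lies on line VZ with VE:EZ = 4:3 ⇒ E = (-5/7, 8/7)
2. B is the midpoint of VY ⇒ B = (1/2, 1/2)
through E parallel to VY: direction (-1, 1); meets BZ at Q = (-13/14, 19/14)
Q = B + t·(Z−B) with t = 4/7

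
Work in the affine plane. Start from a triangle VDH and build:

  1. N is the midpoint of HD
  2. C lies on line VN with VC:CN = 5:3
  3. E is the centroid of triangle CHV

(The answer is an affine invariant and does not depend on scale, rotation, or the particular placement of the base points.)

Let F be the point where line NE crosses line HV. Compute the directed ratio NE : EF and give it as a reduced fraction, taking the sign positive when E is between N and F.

Choose coordinates V = (0, 0), D = (1, 0), H = (0, 1).
1. N is the midpoint of HD ⇒ N = (1/2, 1/2)
2. C lies on line VN with VC:CN = 5:3 ⇒ C = (5/16, 5/16)
3. E is the centroid of triangle CHV ⇒ E = (5/48, 7/16)
line NE meets HV at F = (0, 8/19)
E = N + t·(F−N) with t = 19/24, so NE:EF = 19/24:5/24

NE:EF = 19/5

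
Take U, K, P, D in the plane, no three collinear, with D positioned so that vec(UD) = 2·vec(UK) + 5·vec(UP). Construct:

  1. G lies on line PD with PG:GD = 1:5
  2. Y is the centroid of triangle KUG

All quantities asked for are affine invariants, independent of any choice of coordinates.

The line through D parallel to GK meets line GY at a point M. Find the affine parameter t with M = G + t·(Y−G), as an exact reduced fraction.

Set U = (0, 0), K = (1, 0), P = (0, 1), D = (2, 5); any affine frame gives the same invariant.
1. G lies on line PD with PG:GD = 1:5 ⇒ G = (1/3, 5/3)
2. Y is the centroid of triangle KUG ⇒ Y = (4/9, 5/9)
through D parallel to GK: direction (2/3, -5/3); meets GY at M = (-2/3, 35/3)
M = G + t·(Y−G) with t = -9

t = -9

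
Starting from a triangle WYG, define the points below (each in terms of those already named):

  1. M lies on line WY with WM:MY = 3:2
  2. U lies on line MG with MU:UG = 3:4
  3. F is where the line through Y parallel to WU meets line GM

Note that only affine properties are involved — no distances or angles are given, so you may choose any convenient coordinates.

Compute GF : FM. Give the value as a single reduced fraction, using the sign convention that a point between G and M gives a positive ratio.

GF:FM = -9/2

Assign W = (0, 0), Y = (1, 0), G = (0, 1) — the answer is frame-independent, so this choice is without loss of generality.
1. M lies on line WY with WM:MY = 3:2 ⇒ M = (3/5, 0)
2. U lies on line MG with MU:UG = 3:4 ⇒ U = (12/35, 3/7)
3. F is where the line through Y parallel to WU meets line GM ⇒ F = (27/35, -2/7)
F = G + t·(M−G) with t = 9/7, so GF:FM = t:(1−t) = 9/7:-2/7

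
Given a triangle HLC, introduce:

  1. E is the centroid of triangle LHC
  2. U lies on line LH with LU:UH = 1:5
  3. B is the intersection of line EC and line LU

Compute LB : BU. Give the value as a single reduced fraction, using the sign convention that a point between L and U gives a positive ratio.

Assign H = (0, 0), L = (1, 0), C = (0, 1) — the answer is frame-independent, so this choice is without loss of generality.
1. E is the centroid of triangle LHC ⇒ E = (1/3, 1/3)
2. U lies on line LH with LU:UH = 1:5 ⇒ U = (5/6, 0)
3. B is the intersection of line EC and line LU ⇒ B = (1/2, 0)
B = L + t·(U−L) with t = 3, so LB:BU = t:(1−t) = 3:-2

LB:BU = -3/2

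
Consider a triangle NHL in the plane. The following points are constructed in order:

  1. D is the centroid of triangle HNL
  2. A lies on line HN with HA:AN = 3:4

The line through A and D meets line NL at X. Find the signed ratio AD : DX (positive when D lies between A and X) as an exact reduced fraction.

Choose coordinates N = (0, 0), H = (1, 0), L = (0, 1).
1. D is the centroid of triangle HNL ⇒ D = (1/3, 1/3)
2. A lies on line HN with HA:AN = 3:4 ⇒ A = (4/7, 0)
line AD meets NL at X = (0, 4/5)
D = A + t·(X−A) with t = 5/12, so AD:DX = 5/12:7/12

AD:DX = 5/7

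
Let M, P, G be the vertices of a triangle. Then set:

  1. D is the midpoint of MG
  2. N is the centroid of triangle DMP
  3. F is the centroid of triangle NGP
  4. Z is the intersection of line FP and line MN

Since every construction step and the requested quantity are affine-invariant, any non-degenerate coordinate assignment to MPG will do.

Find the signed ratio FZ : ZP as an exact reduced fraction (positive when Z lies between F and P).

Set M = (0, 0), P = (1, 0), G = (0, 1); any affine frame gives the same invariant.
1. D is the midpoint of MG ⇒ D = (0, 1/2)
2. N is the centroid of triangle DMP ⇒ N = (1/3, 1/6)
3. F is the centroid of triangle NGP ⇒ F = (4/9, 7/18)
4. Z is the intersection of line FP and line MN ⇒ Z = (7/12, 7/24)
Z = F + t·(P−F) with t = 1/4, so FZ:ZP = t:(1−t) = 1/4:3/4

FZ:ZP = 1/3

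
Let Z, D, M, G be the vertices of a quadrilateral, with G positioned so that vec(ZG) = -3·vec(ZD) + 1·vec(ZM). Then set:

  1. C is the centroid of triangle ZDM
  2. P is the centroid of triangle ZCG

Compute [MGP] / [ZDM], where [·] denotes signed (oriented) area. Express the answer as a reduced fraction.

[MGP]:[ZDM] = 5/3

Set Z = (0, 0), D = (1, 0), M = (0, 1), G = (-3, 1); any affine frame gives the same invariant.
1. C is the centroid of triangle ZDM ⇒ C = (1/3, 1/3)
2. P is the centroid of triangle ZCG ⇒ P = (-8/9, 4/9)
2·[MGP] = 5/3, 2·[ZDM] = 1
[MGP]:[ZDM] = 5/3:1 = 5/3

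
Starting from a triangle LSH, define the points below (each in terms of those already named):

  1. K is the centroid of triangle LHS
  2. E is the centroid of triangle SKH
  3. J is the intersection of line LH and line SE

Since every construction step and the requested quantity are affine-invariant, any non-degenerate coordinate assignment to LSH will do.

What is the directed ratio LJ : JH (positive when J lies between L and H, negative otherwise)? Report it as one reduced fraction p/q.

Choose coordinates L = (0, 0), S = (1, 0), H = (0, 1).
1. K is the centroid of triangle LHS ⇒ K = (1/3, 1/3)
2. E is the centroid of triangle SKH ⇒ E = (4/9, 4/9)
3. J is the intersection of line LH and line SE ⇒ J = (0, 4/5)
J = L + t·(H−L) with t = 4/5, so LJ:JH = t:(1−t) = 4/5:1/5

LJ:JH = 4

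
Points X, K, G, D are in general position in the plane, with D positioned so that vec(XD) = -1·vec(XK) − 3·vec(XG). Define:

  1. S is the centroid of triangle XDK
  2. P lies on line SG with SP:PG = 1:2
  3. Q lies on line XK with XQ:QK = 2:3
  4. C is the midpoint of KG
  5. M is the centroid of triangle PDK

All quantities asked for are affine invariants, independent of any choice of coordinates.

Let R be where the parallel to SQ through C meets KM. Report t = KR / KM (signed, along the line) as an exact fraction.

Assign X = (0, 0), K = (1, 0), G = (0, 1), D = (-1, -3) — the answer is frame-independent, so this choice is without loss of generality.
1. S is the centroid of triangle XDK ⇒ S = (0, -1)
2. P lies on line SG with SP:PG = 1:2 ⇒ P = (0, -1/3)
3. Q lies on line XK with XQ:QK = 2:3 ⇒ Q = (2/5, 0)
4. C is the midpoint of KG ⇒ C = (1/2, 1/2)
5. M is the centroid of triangle PDK ⇒ M = (0, -10/9)
through C parallel to SQ: direction (2/5, 1); meets KM at R = (-13/50, -7/5)
R = K + t·(M−K) with t = 63/50

t = 63/50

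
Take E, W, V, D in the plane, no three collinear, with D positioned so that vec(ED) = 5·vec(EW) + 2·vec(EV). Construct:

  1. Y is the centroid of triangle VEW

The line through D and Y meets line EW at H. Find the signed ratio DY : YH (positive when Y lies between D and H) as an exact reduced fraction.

DY:YH = 5

Assign E = (0, 0), W = (1, 0), V = (0, 1), D = (5, 2) — the answer is frame-independent, so this choice is without loss of generality.
1. Y is the centroid of triangle VEW ⇒ Y = (1/3, 1/3)
line DY meets EW at H = (-3/5, 0)
Y = D + t·(H−D) with t = 5/6, so DY:YH = 5/6:1/6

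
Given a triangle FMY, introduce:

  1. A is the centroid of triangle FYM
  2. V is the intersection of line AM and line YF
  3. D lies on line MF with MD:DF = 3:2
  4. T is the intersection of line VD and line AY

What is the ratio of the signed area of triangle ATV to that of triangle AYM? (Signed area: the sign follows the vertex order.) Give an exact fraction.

[ATV]:[AYM] = 1/2

Set F = (0, 0), M = (1, 0), Y = (0, 1); any affine frame gives the same invariant.
1. A is the centroid of triangle FYM ⇒ A = (1/3, 1/3)
2. V is the intersection of line AM and line YF ⇒ V = (0, 1/2)
3. D lies on line MF with MD:DF = 3:2 ⇒ D = (2/5, 0)
4. T is the intersection of line VD and line AY ⇒ T = (2/3, -1/3)
2·[ATV] = -1/6, 2·[AYM] = -1/3
[ATV]:[AYM] = -1/6:-1/3 = 1/2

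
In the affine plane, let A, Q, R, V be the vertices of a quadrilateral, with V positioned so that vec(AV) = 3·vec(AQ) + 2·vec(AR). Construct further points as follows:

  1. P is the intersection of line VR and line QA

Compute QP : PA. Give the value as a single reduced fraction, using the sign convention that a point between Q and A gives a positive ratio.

QP:PA = -4/3

Assign A = (0, 0), Q = (1, 0), R = (0, 1), V = (3, 2) — the answer is frame-independent, so this choice is without loss of generality.
1. P is the intersection of line VR and line QA ⇒ P = (-3, 0)
P = Q + t·(A−Q) with t = 4, so QP:PA = t:(1−t) = 4:-3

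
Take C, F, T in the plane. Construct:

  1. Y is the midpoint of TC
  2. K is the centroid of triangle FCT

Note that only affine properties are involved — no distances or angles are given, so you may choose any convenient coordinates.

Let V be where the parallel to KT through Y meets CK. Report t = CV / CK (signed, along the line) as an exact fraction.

t = 1/2

Choose coordinates C = (0, 0), F = (1, 0), T = (0, 1).
1. Y is the midpoint of TC ⇒ Y = (0, 1/2)
2. K is the centroid of triangle FCT ⇒ K = (1/3, 1/3)
through Y parallel to KT: direction (-1/3, 2/3); meets CK at V = (1/6, 1/6)
V = C + t·(K−C) with t = 1/2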